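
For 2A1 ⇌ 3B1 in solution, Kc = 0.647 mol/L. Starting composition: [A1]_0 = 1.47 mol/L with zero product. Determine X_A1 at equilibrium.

Let X = conversion of A1; extent ξ = 1.47X/2 mol/L.
Concentrations: [A1] = 1.47 − 1.47X; [B1] = 2.21X.
Kc = [B1]^3 / ([A1]^2).
Setting equal to 0.647 and solving for X on (0,1) gives X = 0.372.

X = 0.372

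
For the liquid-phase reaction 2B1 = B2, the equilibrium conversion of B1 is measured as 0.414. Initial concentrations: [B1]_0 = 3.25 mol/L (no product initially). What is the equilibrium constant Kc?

Let X = conversion of B1.
Concentrations: [B1] = 3.25 − 3.25X; [B2] = 1.62X.
At X = 0.414: [B1] = 1.9, [B2] = 0.673.
Kc = [B2] / ([B1]^2) = 0.185 L/mol.

Kc = 0.185 L/mol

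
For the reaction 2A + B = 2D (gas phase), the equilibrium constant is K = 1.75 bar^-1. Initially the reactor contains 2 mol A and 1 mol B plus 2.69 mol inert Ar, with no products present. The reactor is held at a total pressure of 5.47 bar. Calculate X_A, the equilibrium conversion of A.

X = 0.492

Take 2 mol A as basis and let X be its fractional conversion, so ξ = X.
Species balance: n_A = 2 − 2X; n_B = 1 − X; n_D = 2X; n_I = 2.69 (inert).
n_T = Σnᵢ = 5.69 − X.
Mole fractions y_i = n_i/n_T; K = p_D^2 / (p_A^2 p_B) with p_i = y_i·P.
Setting this equal to 1.75 bar^-1 and taking the physical root (0 < X < 1) gives X = 0.492.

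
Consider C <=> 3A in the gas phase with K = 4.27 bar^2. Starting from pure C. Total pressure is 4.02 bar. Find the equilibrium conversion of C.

Basis: 1 mol C initially; let X = conversion of C. Extent ξ = X.
At extent ξ: n_C = 1 − X; n_A = 3X.
n_T = Σnᵢ = 1 + 2X.
Mole fractions y_i = n_i/n_T; K = p_A^3 / (p_C) with p_i = y_i·P.
Setting this equal to 4.27 bar^2 and taking the physical root (0 < X < 1) gives X = 0.255.

X = 0.255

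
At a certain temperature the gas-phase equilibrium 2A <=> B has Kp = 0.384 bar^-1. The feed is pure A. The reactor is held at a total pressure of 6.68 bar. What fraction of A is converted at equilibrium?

X = 0.702

Let X = conversion of A (basis 1 mol A); extent of reaction ξ = 0.5X.
Moles: n_A = 1 − X; n_B = 0.5X.
Total moles n_T = 1 − 0.5X.
y_i = n_i/n_T, p_i = y_i·P. Kp = p_B / (p_A^2).
Setting this equal to 0.384 bar^-1 and taking the physical root (0 < X < 1) gives X = 0.702.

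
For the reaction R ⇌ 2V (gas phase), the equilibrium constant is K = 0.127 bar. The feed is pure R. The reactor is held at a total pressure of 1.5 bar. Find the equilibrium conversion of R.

X = 0.144

Take 1 mol R as basis and let X be its fractional conversion, so ξ = X.
Moles: n_R = 1 − X; n_V = 2X.
Total moles n_T = 1 + X.
Mole fractions y_i = n_i/n_T; K = p_V^2 / (p_R) with p_i = y_i·P.
Setting this equal to 0.127 bar and taking the physical root (0 < X < 1) gives X = 0.144.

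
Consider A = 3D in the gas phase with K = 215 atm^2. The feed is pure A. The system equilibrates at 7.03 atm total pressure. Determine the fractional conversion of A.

X = 0.664

Take 1 mol A as basis and let X be its fractional conversion, so ξ = X.
At extent ξ: n_A = 1 − X; n_D = 3X.
Summing: n_T = 1 + 2X.
With p_i = (n_i/n_T)P, K = p_D^3 / (p_A).
Substituting and setting equal to 215 atm^2 gives a polynomial in X; the root in (0,1) is X = 0.664.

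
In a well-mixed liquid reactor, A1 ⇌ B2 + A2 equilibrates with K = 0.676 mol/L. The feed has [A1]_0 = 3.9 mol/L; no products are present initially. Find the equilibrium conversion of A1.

X = 0.339

Let X = conversion of A1; extent ξ = 3.9·X mol/L.
Concentrations: [A1] = 3.9 − 3.9X; [B2] = 3.9X; [A2] = 3.9X.
K = [B2] [A2] / ([A1]).
Setting equal to 0.676 and solving for X on (0,1) gives X = 0.339.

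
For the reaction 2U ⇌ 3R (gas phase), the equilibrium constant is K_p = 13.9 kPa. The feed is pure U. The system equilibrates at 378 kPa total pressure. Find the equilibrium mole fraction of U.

Basis: 1 mol U initially; let X = conversion of U. Extent ξ = 0.5X.
Moles: n_U = 1 − X; n_R = 1.5X.
n_T = Σnᵢ = 1 + 0.5X.
Mole fractions y_i = n_i/n_T; K_p = p_R^3 / (p_U^2) with p_i = y_i·P.
This yields a degree-3 equation in X; solving on (0,1), X = 0.198.
Then n_U = 0.802, n_T = 1.1, so y_U = 0.730.

y_U = 0.730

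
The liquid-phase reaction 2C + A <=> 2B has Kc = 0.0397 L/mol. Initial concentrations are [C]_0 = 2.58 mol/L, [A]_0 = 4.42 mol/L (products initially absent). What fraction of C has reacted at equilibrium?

Let X = conversion of C; extent ξ = 2.58X/2 mol/L.
Concentrations: [C] = 2.58 − 2.58X; [A] = 4.42 − 1.29X; [B] = 2.58X.
Kc = [B]^2 / ([C]^2 [A]).
Solving Kc = 0.0397 for X ∈ (0,1): X = 0.286.

X = 0.286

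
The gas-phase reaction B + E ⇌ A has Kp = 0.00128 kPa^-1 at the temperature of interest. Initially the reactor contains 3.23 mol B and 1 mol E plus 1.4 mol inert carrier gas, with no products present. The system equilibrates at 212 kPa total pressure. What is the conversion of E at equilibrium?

Basis: 1 mol E initially; let X = conversion of E. Extent ξ = X.
Moles: n_B = 3.23 − X; n_E = 1 − X; n_A = X; n_I = 1.4 (inert).
Total moles n_T = 5.63 − X.
With p_i = (n_i/n_T)P, Kp = p_A / (p_B p_E).
Equating to 0.00128 kPa^-1 and solving on 0 < X < 1: X = 0.133.

X = 0.133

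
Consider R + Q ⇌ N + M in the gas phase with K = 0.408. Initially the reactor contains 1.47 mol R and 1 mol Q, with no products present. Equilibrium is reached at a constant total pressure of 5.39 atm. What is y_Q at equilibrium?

y_Q = 0.216

Take 1 mol Q as basis and let X be its fractional conversion, so ξ = X.
Mole table: n_R = 1.47 − X; n_Q = 1 − X; n_N = X; n_M = X.
Total moles n_T = 2.47 (Δν = 0, constant).
Mole fractions y_i = n_i/n_T; K = p_N p_M / (p_R p_Q) with p_i = y_i·P.
Substituting and setting equal to 0.408 gives a polynomial in X; the root in (0,1) is X = 0.467.
Then n_Q = 0.533, n_T = 2.47, so y_Q = 0.216.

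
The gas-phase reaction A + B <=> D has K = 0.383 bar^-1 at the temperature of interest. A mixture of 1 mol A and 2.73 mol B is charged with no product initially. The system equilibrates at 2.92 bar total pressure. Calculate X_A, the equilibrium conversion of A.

X = 0.438

Take 1 mol A as basis and let X be its fractional conversion, so ξ = X.
At extent ξ: n_A = 1 − X; n_B = 2.73 − X; n_D = X.
Total moles n_T = 3.73 − X.
Mole fractions y_i = n_i/n_T; K = p_D / (p_A p_B) with p_i = y_i·P.
Substituting and setting equal to 0.383 bar^-1 gives a polynomial in X; the root in (0,1) is X = 0.438.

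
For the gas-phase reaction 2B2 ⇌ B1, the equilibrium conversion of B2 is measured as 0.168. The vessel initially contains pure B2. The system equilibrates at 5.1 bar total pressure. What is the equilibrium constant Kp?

Let X = conversion of B2 (basis 1 mol B2); extent of reaction ξ = 0.5X.
Moles: n_B2 = 1 − X; n_B1 = 0.5X.
Total moles n_T = 1 − 0.5X.
At X = 0.168: n_B2 = 0.832, n_B1 = 0.084, n_T = 0.916.
p_i = (n_i/n_T)·P. Kp = p_B1 / (p_B2^2) = 0.0218 bar^-1.

Kp = 0.0218 bar^-1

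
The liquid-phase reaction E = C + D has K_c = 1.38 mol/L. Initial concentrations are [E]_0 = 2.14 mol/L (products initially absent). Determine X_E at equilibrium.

X = 0.543

Let X = conversion of E; extent ξ = 2.14·X mol/L.
Concentrations: [E] = 2.14 − 2.14X; [C] = 2.14X; [D] = 2.14X.
K_c = [C] [D] / ([E]).
Setting equal to 1.38 and solving for X on (0,1) gives X = 0.543.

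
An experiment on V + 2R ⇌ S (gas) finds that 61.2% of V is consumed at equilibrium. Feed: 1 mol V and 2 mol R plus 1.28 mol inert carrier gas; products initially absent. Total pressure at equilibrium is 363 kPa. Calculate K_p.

Basis: 1 mol V initially; let X = conversion of V. Extent ξ = X.
Mole table: n_V = 1 − X; n_R = 2 − 2X; n_S = X; n_I = 1.28 (inert).
Total moles n_T = 4.28 − 2X.
At X = 0.612: n_V = 0.388, n_R = 0.776, n_S = 0.612, n_T = 3.06.
p_i = (n_i/n_T)·P. K_p = p_S / (p_V p_R^2) = 0.000186 kPa^-2.

K_p = 0.000186 kPa^-2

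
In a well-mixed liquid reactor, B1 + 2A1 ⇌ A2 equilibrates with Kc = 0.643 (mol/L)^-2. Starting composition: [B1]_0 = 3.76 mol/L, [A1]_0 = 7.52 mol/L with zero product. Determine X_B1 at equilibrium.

Let X = conversion of B1; extent ξ = 3.76·X mol/L.
Concentrations: [B1] = 3.76 − 3.76X; [A1] = 7.52 − 7.52X; [A2] = 3.76X.
Kc = [A2] / ([B1] [A1]^2).
Setting equal to 0.643 and solving for X on (0,1) gives X = 0.728.

X = 0.728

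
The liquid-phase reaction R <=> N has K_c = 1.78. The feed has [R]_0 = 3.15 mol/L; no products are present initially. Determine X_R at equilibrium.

X = 0.640

Let X = conversion of R; extent ξ = 3.15·X mol/L.
Concentrations: [R] = 3.15 − 3.15X; [N] = 3.15X.
K_c = [N] / ([R]).
Solving K_c = 1.78 for X ∈ (0,1): X = 0.640.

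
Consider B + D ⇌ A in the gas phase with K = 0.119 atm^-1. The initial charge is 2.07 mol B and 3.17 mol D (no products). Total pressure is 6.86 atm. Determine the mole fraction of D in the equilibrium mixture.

Let X = conversion of B (basis 2.07 mol B); extent of reaction ξ = 2.07X.
Species balance: n_B = 2.07 − 2.07X; n_D = 3.17 − 2.07X; n_A = 2.07X.
n_T = Σnᵢ = 5.24 − 2.07X.
y_i = n_i/n_T, p_i = y_i·P. K = p_A / (p_B p_D).
Substituting and setting equal to 0.119 atm^-1 gives a polynomial in X; the root in (0,1) is X = 0.310.
Then n_D = 2.53, n_T = 4.6, so y_D = 0.550.

y_D = 0.550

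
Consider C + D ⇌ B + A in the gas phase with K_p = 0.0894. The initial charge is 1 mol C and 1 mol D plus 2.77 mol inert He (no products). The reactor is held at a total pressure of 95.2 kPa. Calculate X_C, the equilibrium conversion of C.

Take 1 mol C as basis and let X be its fractional conversion, so ξ = X.
Mole table: n_C = 1 − X; n_D = 1 − X; n_B = X; n_A = X; n_I = 2.77 (inert).
Since Δν = 0, n_T = 4.77 throughout.
With p_i = (n_i/n_T)P, K_p = p_B p_A / (p_C p_D).
This yields a degree-2 equation in X; solving on (0,1), X = 0.230.

X = 0.230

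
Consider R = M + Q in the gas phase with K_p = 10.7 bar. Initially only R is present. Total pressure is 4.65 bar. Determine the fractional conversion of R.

Take 1 mol R as basis and let X be its fractional conversion, so ξ = X.
Moles: n_R = 1 − X; n_M = X; n_Q = X.
n_T = Σnᵢ = 1 + X.
With p_i = (n_i/n_T)P, K_p = p_M p_Q / (p_R).
Substituting and setting equal to 10.7 bar gives a polynomial in X; the root in (0,1) is X = 0.835.

X = 0.835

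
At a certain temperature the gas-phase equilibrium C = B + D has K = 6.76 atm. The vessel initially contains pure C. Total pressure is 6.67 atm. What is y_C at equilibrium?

Take 1 mol C as basis and let X be its fractional conversion, so ξ = X.
At extent ξ: n_C = 1 − X; n_B = X; n_D = X.
Total moles n_T = 1 + X.
With p_i = (n_i/n_T)P, K = p_B p_D / (p_C).
This yields a degree-2 equation in X; solving on (0,1), X = 0.709.
Then n_C = 0.291, n_T = 1.71, so y_C = 0.170.

y_C = 0.170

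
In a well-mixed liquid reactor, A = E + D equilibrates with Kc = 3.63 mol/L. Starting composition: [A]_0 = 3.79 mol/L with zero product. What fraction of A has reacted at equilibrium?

X = 0.611

Let X = conversion of A; extent ξ = 3.79·X mol/L.
Concentrations: [A] = 3.79 − 3.79X; [E] = 3.79X; [D] = 3.79X.
Kc = [E] [D] / ([A]).
Solving Kc = 3.63 for X ∈ (0,1): X = 0.611.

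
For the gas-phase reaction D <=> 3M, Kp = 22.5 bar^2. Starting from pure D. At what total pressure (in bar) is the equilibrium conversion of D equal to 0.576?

Take 1 mol D as basis and let X be its fractional conversion, so ξ = X.
Moles: n_D = 1 − X; n_M = 3X.
n_T = Σnᵢ = 1 + 2X.
Kp = p_M^3 / (p_D) with p_i = (n_i/n_T)·P.
At X = 0.576: the mole-fraction product g(X) = Π y_i^ν_i = 2.628. Since Kp = g(X)·P^{2}, P = (Kp/g)^(1/2) = (22.5/2.628)^(1/2) = 2.93 bar.

P = 2.93 bar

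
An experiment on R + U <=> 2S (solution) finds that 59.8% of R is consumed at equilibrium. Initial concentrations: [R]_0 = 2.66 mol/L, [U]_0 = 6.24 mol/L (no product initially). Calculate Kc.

Let X = conversion of R.
Concentrations: [R] = 2.66 − 2.66X; [U] = 6.24 − 2.66X; [S] = 5.32X.
At X = 0.598: [R] = 1.07, [U] = 4.65, [S] = 3.18.
Kc = [S]^2 / ([R] [U]) = 2.04.

Kc = 2.04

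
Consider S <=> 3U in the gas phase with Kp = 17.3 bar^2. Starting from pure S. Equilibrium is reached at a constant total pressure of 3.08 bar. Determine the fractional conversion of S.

X = 0.513

Let X = conversion of S (basis 1 mol S); extent of reaction ξ = X.
At extent ξ: n_S = 1 − X; n_U = 3X.
n_T = Σnᵢ = 1 + 2X.
With p_i = (n_i/n_T)P, Kp = p_U^3 / (p_S).
Substituting and setting equal to 17.3 bar^2 gives a polynomial in X; the root in (0,1) is X = 0.513.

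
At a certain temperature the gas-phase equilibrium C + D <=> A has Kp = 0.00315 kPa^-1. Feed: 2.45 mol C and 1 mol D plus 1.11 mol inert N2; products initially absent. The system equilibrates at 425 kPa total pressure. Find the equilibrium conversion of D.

Let X = conversion of D (basis 1 mol D); extent of reaction ξ = X.
At extent ξ: n_C = 2.45 − X; n_D = 1 − X; n_A = X; n_I = 1.11 (inert).
Summing: n_T = 4.56 − X.
y_i = n_i/n_T, p_i = y_i·P. Kp = p_A / (p_C p_D).
Setting this equal to 0.00315 kPa^-1 and taking the physical root (0 < X < 1) gives X = 0.398.

X = 0.398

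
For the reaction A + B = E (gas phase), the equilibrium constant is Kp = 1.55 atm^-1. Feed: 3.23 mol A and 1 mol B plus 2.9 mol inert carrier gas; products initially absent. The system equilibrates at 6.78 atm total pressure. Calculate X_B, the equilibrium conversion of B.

X = 0.801

Basis: 1 mol B initially; let X = conversion of B. Extent ξ = X.
Moles: n_A = 3.23 − X; n_B = 1 − X; n_E = X; n_I = 2.9 (inert).
n_T = Σnᵢ = 7.13 − X.
Mole fractions y_i = n_i/n_T; Kp = p_E / (p_A p_B) with p_i = y_i·P.
Setting this equal to 1.55 atm^-1 and taking the physical root (0 < X < 1) gives X = 0.801.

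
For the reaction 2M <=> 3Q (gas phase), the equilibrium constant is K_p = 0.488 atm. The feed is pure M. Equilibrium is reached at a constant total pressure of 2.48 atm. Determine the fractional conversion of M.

X = 0.316

Take 1 mol M as basis and let X be its fractional conversion, so ξ = 0.5X.
Mole table: n_M = 1 − X; n_Q = 1.5X.
n_T = Σnᵢ = 1 + 0.5X.
With p_i = (n_i/n_T)P, K_p = p_Q^3 / (p_M^2).
Equating to 0.488 atm and solving on 0 < X < 1: X = 0.316.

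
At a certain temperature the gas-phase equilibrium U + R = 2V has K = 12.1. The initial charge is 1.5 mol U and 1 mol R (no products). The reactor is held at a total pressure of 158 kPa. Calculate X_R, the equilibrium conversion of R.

X = 0.751

Take 1 mol R as basis and let X be its fractional conversion, so ξ = X.
Mole table: n_U = 1.5 − X; n_R = 1 − X; n_V = 2X.
Since Δν = 0, n_T = 2.5 throughout.
With p_i = (n_i/n_T)P, K = p_V^2 / (p_U p_R).
Substituting and setting equal to 12.1 gives a polynomial in X; the root in (0,1) is X = 0.751.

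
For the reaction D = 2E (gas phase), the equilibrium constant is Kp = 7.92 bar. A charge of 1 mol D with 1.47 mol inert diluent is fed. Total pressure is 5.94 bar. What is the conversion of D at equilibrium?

X = 0.623

Take 1 mol D as basis and let X be its fractional conversion, so ξ = X.
At extent ξ: n_D = 1 − X; n_E = 2X; n_I = 1.47 (inert).
Total moles n_T = 2.47 + X.
y_i = n_i/n_T, p_i = y_i·P. Kp = p_E^2 / (p_D).
Setting this equal to 7.92 bar and taking the physical root (0 < X < 1) gives X = 0.623.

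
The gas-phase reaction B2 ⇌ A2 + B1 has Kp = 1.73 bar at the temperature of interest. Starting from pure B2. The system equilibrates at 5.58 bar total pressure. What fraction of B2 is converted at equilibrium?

X = 0.486

Take 1 mol B2 as basis and let X be its fractional conversion, so ξ = X.
Species balance: n_B2 = 1 − X; n_A2 = X; n_B1 = X.
n_T = Σnᵢ = 1 + X.
With p_i = (n_i/n_T)P, Kp = p_A2 p_B1 / (p_B2).
Setting this equal to 1.73 bar and taking the physical root (0 < X < 1) gives X = 0.486.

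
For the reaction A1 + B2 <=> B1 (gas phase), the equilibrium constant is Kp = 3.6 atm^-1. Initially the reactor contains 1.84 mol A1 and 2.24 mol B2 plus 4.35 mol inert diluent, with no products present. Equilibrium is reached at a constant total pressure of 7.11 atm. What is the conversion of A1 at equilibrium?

Let X = conversion of A1 (basis 1.84 mol A1); extent of reaction ξ = 1.84X.
Moles: n_A1 = 1.84 − 1.84X; n_B2 = 2.24 − 1.84X; n_B1 = 1.84X; n_I = 4.35 (inert).
n_T = Σnᵢ = 8.43 − 1.84X.
With p_i = (n_i/n_T)P, Kp = p_B1 / (p_A1 p_B2).
This yields a degree-2 equation in X; solving on (0,1), X = 0.756.

X = 0.756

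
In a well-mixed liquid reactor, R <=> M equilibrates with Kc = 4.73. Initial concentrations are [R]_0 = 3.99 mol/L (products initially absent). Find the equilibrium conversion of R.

X = 0.825

Let X = conversion of R; extent ξ = 3.99·X mol/L.
Concentrations: [R] = 3.99 − 3.99X; [M] = 3.99X.
Kc = [M] / ([R]).
This equals 4.73 at X = 0.825 (the root in 0 < X < 1).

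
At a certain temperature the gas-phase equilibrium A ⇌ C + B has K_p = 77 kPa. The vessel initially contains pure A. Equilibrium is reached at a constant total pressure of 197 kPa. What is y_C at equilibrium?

Let X = conversion of A (basis 1 mol A); extent of reaction ξ = X.
At extent ξ: n_A = 1 − X; n_C = X; n_B = X.
Summing: n_T = 1 + X.
y_i = n_i/n_T, p_i = y_i·P. K_p = p_C p_B / (p_A).
Substituting and setting equal to 77 kPa gives a polynomial in X; the root in (0,1) is X = 0.530.
Then n_C = 0.53, n_T = 1.53, so y_C = 0.346.

y_C = 0.346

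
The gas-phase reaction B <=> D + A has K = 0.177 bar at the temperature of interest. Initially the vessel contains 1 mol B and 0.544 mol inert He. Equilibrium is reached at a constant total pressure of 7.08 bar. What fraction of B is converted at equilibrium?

X = 0.188

Basis: 1 mol B initially; let X = conversion of B. Extent ξ = X.
Moles: n_B = 1 − X; n_D = X; n_A = X; n_I = 0.544 (inert).
n_T = Σnᵢ = 1.54 + X.
y_i = n_i/n_T, p_i = y_i·P. K = p_D p_A / (p_B).
This yields a degree-2 equation in X; solving on (0,1), X = 0.188.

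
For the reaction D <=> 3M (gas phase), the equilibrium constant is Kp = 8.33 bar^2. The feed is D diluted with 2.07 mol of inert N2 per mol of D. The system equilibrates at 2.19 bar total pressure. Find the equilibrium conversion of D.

Let X = conversion of D (basis 1 mol D); extent of reaction ξ = X.
Species balance: n_D = 1 − X; n_M = 3X; n_I = 2.07 (inert).
n_T = Σnᵢ = 3.07 + 2X.
y_i = n_i/n_T, p_i = y_i·P. Kp = p_M^3 / (p_D).
Setting this equal to 8.33 bar^2 and taking the physical root (0 < X < 1) gives X = 0.717.

X = 0.717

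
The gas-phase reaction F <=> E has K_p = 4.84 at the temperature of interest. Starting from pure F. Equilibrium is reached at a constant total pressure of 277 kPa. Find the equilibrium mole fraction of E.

y_E = 0.829

Let X = conversion of F (basis 1 mol F); extent of reaction ξ = X.
Moles: n_F = 1 − X; n_E = X.
n_T stays at 1 (no change in mole number).
With p_i = (n_i/n_T)P, K_p = p_E / (p_F).
This yields a degree-1 equation in X; solving on (0,1), X = 0.829.
Then n_E = 0.829, n_T = 1, so y_E = 0.829.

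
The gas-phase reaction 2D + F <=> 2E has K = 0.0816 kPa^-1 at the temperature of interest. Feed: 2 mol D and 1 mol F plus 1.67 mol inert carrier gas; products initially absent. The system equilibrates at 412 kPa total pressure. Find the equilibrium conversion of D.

Take 2 mol D as basis and let X be its fractional conversion, so ξ = X.
At extent ξ: n_D = 2 − 2X; n_F = 1 − X; n_E = 2X; n_I = 1.67 (inert).
n_T = Σnᵢ = 4.67 − X.
y_i = n_i/n_T, p_i = y_i·P. K = p_E^2 / (p_D^2 p_F).
Substituting and setting equal to 0.0816 kPa^-1 gives a polynomial in X; the root in (0,1) is X = 0.635.

X = 0.635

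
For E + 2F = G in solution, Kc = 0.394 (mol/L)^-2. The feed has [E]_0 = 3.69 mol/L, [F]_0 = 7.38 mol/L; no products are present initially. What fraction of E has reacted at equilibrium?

X = 0.683

Let X = conversion of E; extent ξ = 3.69·X mol/L.
Concentrations: [E] = 3.69 − 3.69X; [F] = 7.38 − 7.38X; [G] = 3.69X.
Kc = [G] / ([E] [F]^2).
This equals 0.394 at X = 0.683 (the root in 0 < X < 1).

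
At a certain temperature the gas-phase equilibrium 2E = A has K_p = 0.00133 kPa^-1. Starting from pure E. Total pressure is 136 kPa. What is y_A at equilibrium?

y_A = 0.135

Take 1 mol E as basis and let X be its fractional conversion, so ξ = 0.5X.
At extent ξ: n_E = 1 − X; n_A = 0.5X.
Total moles n_T = 1 − 0.5X.
Mole fractions y_i = n_i/n_T; K_p = p_A / (p_E^2) with p_i = y_i·P.
Equating to 0.00133 kPa^-1 and solving on 0 < X < 1: X = 0.238.
Then n_A = 0.119, n_T = 0.881, so y_A = 0.135.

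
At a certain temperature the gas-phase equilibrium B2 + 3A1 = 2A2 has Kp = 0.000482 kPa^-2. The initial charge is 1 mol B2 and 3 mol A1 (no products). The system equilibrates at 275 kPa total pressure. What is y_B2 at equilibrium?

y_B2 = 0.126

Let X = conversion of B2 (basis 1 mol B2); extent of reaction ξ = X.
At extent ξ: n_B2 = 1 − X; n_A1 = 3 − 3X; n_A2 = 2X.
Summing: n_T = 4 − 2X.
Mole fractions y_i = n_i/n_T; Kp = p_A2^2 / (p_B2 p_A1^3) with p_i = y_i·P.
This yields a degree-4 equation in X; solving on (0,1), X = 0.664.
Then n_B2 = 0.336, n_T = 2.67, so y_B2 = 0.126.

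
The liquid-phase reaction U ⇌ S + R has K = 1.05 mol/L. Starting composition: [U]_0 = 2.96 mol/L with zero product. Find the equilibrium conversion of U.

Let X = conversion of U; extent ξ = 2.96·X mol/L.
Concentrations: [U] = 2.96 − 2.96X; [S] = 2.96X; [R] = 2.96X.
K = [S] [R] / ([U]).
Setting equal to 1.05 and solving for X on (0,1) gives X = 0.444.

X = 0.444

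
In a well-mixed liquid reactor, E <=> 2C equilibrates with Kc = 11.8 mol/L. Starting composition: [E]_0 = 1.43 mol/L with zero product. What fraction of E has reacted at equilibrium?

Let X = conversion of E; extent ξ = 1.43·X mol/L.
Concentrations: [E] = 1.43 − 1.43X; [C] = 2.86X.
Kc = [C]^2 / ([E]).
This equals 11.8 at X = 0.737 (the root in 0 < X < 1).

X = 0.737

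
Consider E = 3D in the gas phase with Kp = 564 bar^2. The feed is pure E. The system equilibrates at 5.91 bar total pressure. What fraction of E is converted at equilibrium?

X = 0.857

Let X = conversion of E (basis 1 mol E); extent of reaction ξ = X.
Moles: n_E = 1 − X; n_D = 3X.
n_T = Σnᵢ = 1 + 2X.
With p_i = (n_i/n_T)P, Kp = p_D^3 / (p_E).
Equating to 564 bar^2 and solving on 0 < X < 1: X = 0.857.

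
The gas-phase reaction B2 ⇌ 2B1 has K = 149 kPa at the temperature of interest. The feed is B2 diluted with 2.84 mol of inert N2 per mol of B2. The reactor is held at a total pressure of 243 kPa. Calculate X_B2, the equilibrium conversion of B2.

X = 0.550

Take 1 mol B2 as basis and let X be its fractional conversion, so ξ = X.
At extent ξ: n_B2 = 1 − X; n_B1 = 2X; n_I = 2.84 (inert).
n_T = Σnᵢ = 3.84 + X.
Mole fractions y_i = n_i/n_T; K = p_B1^2 / (p_B2) with p_i = y_i·P.
Equating to 149 kPa and solving on 0 < X < 1: X = 0.550.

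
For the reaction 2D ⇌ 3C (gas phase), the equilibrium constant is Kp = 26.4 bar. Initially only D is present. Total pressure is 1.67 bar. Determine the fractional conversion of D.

X = 0.746

Let X = conversion of D (basis 1 mol D); extent of reaction ξ = 0.5X.
Mole table: n_D = 1 − X; n_C = 1.5X.
Total moles n_T = 1 + 0.5X.
Mole fractions y_i = n_i/n_T; Kp = p_C^3 / (p_D^2) with p_i = y_i·P.
This yields a degree-3 equation in X; solving on (0,1), X = 0.746.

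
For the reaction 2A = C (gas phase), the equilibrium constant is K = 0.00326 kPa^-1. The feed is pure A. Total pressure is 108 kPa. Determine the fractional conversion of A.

X = 0.356

Take 1 mol A as basis and let X be its fractional conversion, so ξ = 0.5X.
Mole table: n_A = 1 − X; n_C = 0.5X.
Total moles n_T = 1 − 0.5X.
Mole fractions y_i = n_i/n_T; K = p_C / (p_A^2) with p_i = y_i·P.
Setting this equal to 0.00326 kPa^-1 and taking the physical root (0 < X < 1) gives X = 0.356.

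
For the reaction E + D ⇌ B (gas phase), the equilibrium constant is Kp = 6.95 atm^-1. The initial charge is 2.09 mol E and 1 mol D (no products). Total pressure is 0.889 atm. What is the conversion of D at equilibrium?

X = 0.778

Basis: 1 mol D initially; let X = conversion of D. Extent ξ = X.
Species balance: n_E = 2.09 − X; n_D = 1 − X; n_B = X.
Summing: n_T = 3.09 − X.
With p_i = (n_i/n_T)P, Kp = p_B / (p_E p_D).
Substituting and setting equal to 6.95 atm^-1 gives a polynomial in X; the root in (0,1) is X = 0.778.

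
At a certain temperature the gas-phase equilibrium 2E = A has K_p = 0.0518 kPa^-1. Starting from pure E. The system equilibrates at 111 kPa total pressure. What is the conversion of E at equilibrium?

Take 1 mol E as basis and let X be its fractional conversion, so ξ = 0.5X.
Moles: n_E = 1 − X; n_A = 0.5X.
Total moles n_T = 1 − 0.5X.
Mole fractions y_i = n_i/n_T; K_p = p_A / (p_E^2) with p_i = y_i·P.
Substituting and setting equal to 0.0518 kPa^-1 gives a polynomial in X; the root in (0,1) is X = 0.796.

X = 0.796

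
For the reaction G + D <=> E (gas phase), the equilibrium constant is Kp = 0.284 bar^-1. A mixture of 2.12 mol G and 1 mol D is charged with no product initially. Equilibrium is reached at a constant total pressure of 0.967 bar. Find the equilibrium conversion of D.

X = 0.154

Basis: 1 mol D initially; let X = conversion of D. Extent ξ = X.
Mole table: n_G = 2.12 − X; n_D = 1 − X; n_E = X.
n_T = Σnᵢ = 3.12 − X.
Mole fractions y_i = n_i/n_T; Kp = p_E / (p_G p_D) with p_i = y_i·P.
Substituting and setting equal to 0.284 bar^-1 gives a polynomial in X; the root in (0,1) is X = 0.154.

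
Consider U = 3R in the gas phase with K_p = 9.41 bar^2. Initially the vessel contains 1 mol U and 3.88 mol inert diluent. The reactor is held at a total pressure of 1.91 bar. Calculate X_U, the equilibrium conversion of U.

X = 0.851

Basis: 1 mol U initially; let X = conversion of U. Extent ξ = X.
Species balance: n_U = 1 − X; n_R = 3X; n_I = 3.88 (inert).
n_T = Σnᵢ = 4.88 + 2X.
y_i = n_i/n_T, p_i = y_i·P. K_p = p_R^3 / (p_U).
Substituting and setting equal to 9.41 bar^2 gives a polynomial in X; the root in (0,1) is X = 0.851.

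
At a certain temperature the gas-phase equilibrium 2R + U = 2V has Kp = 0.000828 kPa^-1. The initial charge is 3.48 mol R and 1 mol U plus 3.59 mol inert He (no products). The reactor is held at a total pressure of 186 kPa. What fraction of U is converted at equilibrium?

X = 0.194

Let X = conversion of U (basis 1 mol U); extent of reaction ξ = X.
Species balance: n_R = 3.48 − 2X; n_U = 1 − X; n_V = 2X; n_I = 3.59 (inert).
n_T = Σnᵢ = 8.07 − X.
Mole fractions y_i = n_i/n_T; Kp = p_V^2 / (p_R^2 p_U) with p_i = y_i·P.
Setting this equal to 0.000828 kPa^-1 and taking the physical root (0 < X < 1) gives X = 0.194.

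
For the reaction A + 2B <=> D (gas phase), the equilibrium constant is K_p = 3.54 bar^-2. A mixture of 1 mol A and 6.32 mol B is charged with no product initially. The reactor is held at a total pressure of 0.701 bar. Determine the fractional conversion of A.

Basis: 1 mol A initially; let X = conversion of A. Extent ξ = X.
Moles: n_A = 1 − X; n_B = 6.32 − 2X; n_D = X.
Summing: n_T = 7.32 − 2X.
With p_i = (n_i/n_T)P, K_p = p_D / (p_A p_B^2).
Setting this equal to 3.54 bar^-2 and taking the physical root (0 < X < 1) gives X = 0.551.

X = 0.551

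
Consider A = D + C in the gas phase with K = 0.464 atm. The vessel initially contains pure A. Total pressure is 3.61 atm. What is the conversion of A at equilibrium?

X = 0.337

Let X = conversion of A (basis 1 mol A); extent of reaction ξ = X.
Mole table: n_A = 1 − X; n_D = X; n_C = X.
Summing: n_T = 1 + X.
With p_i = (n_i/n_T)P, K = p_D p_C / (p_A).
Substituting and setting equal to 0.464 atm gives a polynomial in X; the root in (0,1) is X = 0.337.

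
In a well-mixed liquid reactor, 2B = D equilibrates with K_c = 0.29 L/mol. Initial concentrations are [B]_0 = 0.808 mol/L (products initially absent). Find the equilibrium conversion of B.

X = 0.258

Let X = conversion of B; extent ξ = 0.808X/2 mol/L.
Concentrations: [B] = 0.808 − 0.808X; [D] = 0.404X.
K_c = [D] / ([B]^2).
Equating to 0.29 L/mol: the physical root is X = 0.258.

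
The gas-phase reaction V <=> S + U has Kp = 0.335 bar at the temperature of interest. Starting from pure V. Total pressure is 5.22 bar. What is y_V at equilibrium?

Let X = conversion of V (basis 1 mol V); extent of reaction ξ = X.
Mole table: n_V = 1 − X; n_S = X; n_U = X.
Summing: n_T = 1 + X.
With p_i = (n_i/n_T)P, Kp = p_S p_U / (p_V).
Setting this equal to 0.335 bar and taking the physical root (0 < X < 1) gives X = 0.246.
Then n_V = 0.754, n_T = 1.25, so y_V = 0.606.

y_V = 0.606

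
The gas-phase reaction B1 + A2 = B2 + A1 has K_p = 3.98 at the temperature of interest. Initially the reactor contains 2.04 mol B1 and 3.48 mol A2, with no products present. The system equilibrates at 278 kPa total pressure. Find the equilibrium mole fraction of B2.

Take 2.04 mol B1 as basis and let X be its fractional conversion, so ξ = 2.04X.
At extent ξ: n_B1 = 2.04 − 2.04X; n_A2 = 3.48 − 2.04X; n_B2 = 2.04X; n_A1 = 2.04X.
Total moles n_T = 5.52 (Δν = 0, constant).
y_i = n_i/n_T, p_i = y_i·P. K_p = p_B2 p_A1 / (p_B1 p_A2).
Equating to 3.98 and solving on 0 < X < 1: X = 0.814.
Then n_B2 = 1.66, n_T = 5.52, so y_B2 = 0.301.

y_B2 = 0.301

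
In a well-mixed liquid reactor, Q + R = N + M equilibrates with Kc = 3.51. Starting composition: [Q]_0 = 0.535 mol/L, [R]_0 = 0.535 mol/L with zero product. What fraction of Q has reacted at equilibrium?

Let X = conversion of Q; extent ξ = 0.535·X mol/L.
Concentrations: [Q] = 0.535 − 0.535X; [R] = 0.535 − 0.535X; [N] = 0.535X; [M] = 0.535X.
Kc = [N] [M] / ([Q] [R]).
Equating to 3.51: the physical root is X = 0.652.

X = 0.652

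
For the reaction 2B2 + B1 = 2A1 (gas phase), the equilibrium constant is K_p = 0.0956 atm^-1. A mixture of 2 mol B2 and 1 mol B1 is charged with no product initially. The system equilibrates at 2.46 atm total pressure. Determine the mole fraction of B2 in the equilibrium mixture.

y_B2 = 0.569

Take 2 mol B2 as basis and let X be its fractional conversion, so ξ = X.
Species balance: n_B2 = 2 − 2X; n_B1 = 1 − X; n_A1 = 2X.
Summing: n_T = 3 − X.
With p_i = (n_i/n_T)P, K_p = p_A1^2 / (p_B2^2 p_B1).
Substituting and setting equal to 0.0956 atm^-1 gives a polynomial in X; the root in (0,1) is X = 0.205.
Then n_B2 = 1.59, n_T = 2.79, so y_B2 = 0.569.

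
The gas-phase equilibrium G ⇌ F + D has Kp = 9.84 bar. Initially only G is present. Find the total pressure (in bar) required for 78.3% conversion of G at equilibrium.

P = 6.21 bar

Take 1 mol G as basis and let X be its fractional conversion, so ξ = X.
Moles: n_G = 1 − X; n_F = X; n_D = X.
Total moles n_T = 1 + X.
Kp = p_F p_D / (p_G) with p_i = (n_i/n_T)·P.
At X = 0.783: the mole-fraction product g(X) = Π y_i^ν_i = 1.585. Since Kp = g(X)·P^{1}, P = (Kp/g)^(1/1) = (9.84/1.585)^(1/1) = 6.21 bar.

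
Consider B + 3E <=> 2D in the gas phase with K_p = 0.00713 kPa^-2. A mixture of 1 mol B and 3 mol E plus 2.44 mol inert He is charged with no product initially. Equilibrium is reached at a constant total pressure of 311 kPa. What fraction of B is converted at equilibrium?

X = 0.765

Take 1 mol B as basis and let X be its fractional conversion, so ξ = X.
At extent ξ: n_B = 1 − X; n_E = 3 − 3X; n_D = 2X; n_I = 2.44 (inert).
Summing: n_T = 6.44 − 2X.
Mole fractions y_i = n_i/n_T; K_p = p_D^2 / (p_B p_E^3) with p_i = y_i·P.
Setting this equal to 0.00713 kPa^-2 and taking the physical root (0 < X < 1) gives X = 0.765.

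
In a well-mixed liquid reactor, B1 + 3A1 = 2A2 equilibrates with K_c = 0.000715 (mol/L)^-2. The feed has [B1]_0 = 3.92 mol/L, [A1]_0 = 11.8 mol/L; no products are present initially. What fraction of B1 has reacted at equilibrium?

Let X = conversion of B1; extent ξ = 3.92·X mol/L.
Concentrations: [B1] = 3.92 − 3.92X; [A1] = 11.8 − 11.8X; [A2] = 7.84X.
K_c = [A2]^2 / ([B1] [A1]^3).
This equals 0.000715 at X = 0.183 (the root in 0 < X < 1).

X = 0.183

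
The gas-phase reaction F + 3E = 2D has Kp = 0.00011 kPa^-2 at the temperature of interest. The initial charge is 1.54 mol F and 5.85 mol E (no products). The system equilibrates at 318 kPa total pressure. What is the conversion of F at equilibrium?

Basis: 1.54 mol F initially; let X = conversion of F. Extent ξ = 1.54X.
Mole table: n_F = 1.54 − 1.54X; n_E = 5.85 − 4.62X; n_D = 3.08X.
Total moles n_T = 7.39 − 3.08X.
Mole fractions y_i = n_i/n_T; Kp = p_D^2 / (p_F p_E^3) with p_i = y_i·P.
This yields a degree-4 equation in X; solving on (0,1), X = 0.668.

X = 0.668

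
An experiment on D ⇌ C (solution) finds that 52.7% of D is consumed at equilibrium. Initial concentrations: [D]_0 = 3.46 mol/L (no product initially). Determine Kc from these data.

Let X = conversion of D.
Concentrations: [D] = 3.46 − 3.46X; [C] = 3.46X.
At X = 0.527: [D] = 1.64, [C] = 1.82.
Kc = [C] / ([D]) = 1.11.

Kc = 1.11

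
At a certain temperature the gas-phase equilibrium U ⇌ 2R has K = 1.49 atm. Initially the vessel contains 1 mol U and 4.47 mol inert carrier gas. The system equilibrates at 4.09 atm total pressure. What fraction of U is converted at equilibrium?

Let X = conversion of U (basis 1 mol U); extent of reaction ξ = X.
At extent ξ: n_U = 1 − X; n_R = 2X; n_I = 4.47 (inert).
n_T = Σnᵢ = 5.47 + X.
y_i = n_i/n_T, p_i = y_i·P. K = p_R^2 / (p_U).
This yields a degree-2 equation in X; solving on (0,1), X = 0.514.

X = 0.514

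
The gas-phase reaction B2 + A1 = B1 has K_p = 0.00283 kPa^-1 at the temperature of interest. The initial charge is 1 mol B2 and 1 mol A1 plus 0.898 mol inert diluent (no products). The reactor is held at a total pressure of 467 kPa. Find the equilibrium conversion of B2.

X = 0.269

Take 1 mol B2 as basis and let X be its fractional conversion, so ξ = X.
Mole table: n_B2 = 1 − X; n_A1 = 1 − X; n_B1 = X; n_I = 0.898 (inert).
n_T = Σnᵢ = 2.9 − X.
Mole fractions y_i = n_i/n_T; K_p = p_B1 / (p_B2 p_A1) with p_i = y_i·P.
This yields a degree-2 equation in X; solving on (0,1), X = 0.269.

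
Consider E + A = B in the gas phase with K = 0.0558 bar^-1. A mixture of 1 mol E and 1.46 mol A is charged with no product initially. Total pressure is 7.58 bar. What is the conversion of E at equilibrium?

X = 0.191

Take 1 mol E as basis and let X be its fractional conversion, so ξ = X.
Species balance: n_E = 1 − X; n_A = 1.46 − X; n_B = X.
Total moles n_T = 2.46 − X.
With p_i = (n_i/n_T)P, K = p_B / (p_E p_A).
Substituting and setting equal to 0.0558 bar^-1 gives a polynomial in X; the root in (0,1) is X = 0.191.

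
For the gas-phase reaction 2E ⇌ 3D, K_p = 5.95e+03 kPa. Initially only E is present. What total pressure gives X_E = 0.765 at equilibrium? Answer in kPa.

P = 301 kPa

Take 1 mol E as basis and let X be its fractional conversion, so ξ = 0.5X.
Mole table: n_E = 1 − X; n_D = 1.5X.
Summing: n_T = 1 + 0.5X.
K_p = p_D^3 / (p_E^2) with p_i = (n_i/n_T)·P.
At X = 0.765: the mole-fraction product g(X) = Π y_i^ν_i = 19.79. Since K_p = g(X)·P^{1}, P = (K_p/g)^(1/1) = (5.95e+03/19.79)^(1/1) = 301 kPa.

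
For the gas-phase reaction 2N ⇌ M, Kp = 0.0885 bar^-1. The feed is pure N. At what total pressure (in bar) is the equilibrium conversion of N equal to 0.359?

Take 1 mol N as basis and let X be its fractional conversion, so ξ = 0.5X.
Mole table: n_N = 1 − X; n_M = 0.5X.
Summing: n_T = 1 − 0.5X.
Kp = p_M / (p_N^2) with p_i = (n_i/n_T)·P.
At X = 0.359: the mole-fraction product g(X) = Π y_i^ν_i = 0.3584. Since Kp = g(X)·P^{-1}, P = (g/Kp)^(1/1) = (0.3584/0.0885)^(1/1) = 4.05 bar.

P = 4.05 bar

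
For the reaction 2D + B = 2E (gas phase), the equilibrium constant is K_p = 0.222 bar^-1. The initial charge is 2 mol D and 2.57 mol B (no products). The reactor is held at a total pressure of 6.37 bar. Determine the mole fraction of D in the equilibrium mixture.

y_D = 0.263

Take 2 mol D as basis and let X be its fractional conversion, so ξ = X.
At extent ξ: n_D = 2 − 2X; n_B = 2.57 − X; n_E = 2X.
Summing: n_T = 4.57 − X.
Mole fractions y_i = n_i/n_T; K_p = p_E^2 / (p_D^2 p_B) with p_i = y_i·P.
This yields a degree-3 equation in X; solving on (0,1), X = 0.460.
Then n_D = 1.08, n_T = 4.11, so y_D = 0.263.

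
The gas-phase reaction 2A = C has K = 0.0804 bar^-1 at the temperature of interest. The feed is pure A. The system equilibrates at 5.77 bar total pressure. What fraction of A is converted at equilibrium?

Basis: 1 mol A initially; let X = conversion of A. Extent ξ = 0.5X.
At extent ξ: n_A = 1 − X; n_C = 0.5X.
n_T = Σnᵢ = 1 − 0.5X.
Mole fractions y_i = n_i/n_T; K = p_C / (p_A^2) with p_i = y_i·P.
Equating to 0.0804 bar^-1 and solving on 0 < X < 1: X = 0.408.

X = 0.408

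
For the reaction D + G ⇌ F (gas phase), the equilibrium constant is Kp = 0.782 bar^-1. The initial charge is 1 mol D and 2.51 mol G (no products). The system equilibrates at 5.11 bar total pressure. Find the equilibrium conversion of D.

X = 0.719

Take 1 mol D as basis and let X be its fractional conversion, so ξ = X.
Moles: n_D = 1 − X; n_G = 2.51 − X; n_F = X.
Summing: n_T = 3.51 − X.
y_i = n_i/n_T, p_i = y_i·P. Kp = p_F / (p_D p_G).
Substituting and setting equal to 0.782 bar^-1 gives a polynomial in X; the root in (0,1) is X = 0.719.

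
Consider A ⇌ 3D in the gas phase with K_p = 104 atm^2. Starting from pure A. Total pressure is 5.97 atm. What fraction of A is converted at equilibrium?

X = 0.594

Take 1 mol A as basis and let X be its fractional conversion, so ξ = X.
Species balance: n_A = 1 − X; n_D = 3X.
Total moles n_T = 1 + 2X.
y_i = n_i/n_T, p_i = y_i·P. K_p = p_D^3 / (p_A).
This yields a degree-3 equation in X; solving on (0,1), X = 0.594.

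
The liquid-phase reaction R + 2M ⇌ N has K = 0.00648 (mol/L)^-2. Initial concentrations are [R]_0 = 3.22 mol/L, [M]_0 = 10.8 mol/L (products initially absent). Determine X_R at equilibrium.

Let X = conversion of R; extent ξ = 3.22·X mol/L.
Concentrations: [R] = 3.22 − 3.22X; [M] = 10.8 − 6.44X; [N] = 3.22X.
K = [N] / ([R] [M]^2).
This equals 0.00648 at X = 0.328 (the root in 0 < X < 1).

X = 0.328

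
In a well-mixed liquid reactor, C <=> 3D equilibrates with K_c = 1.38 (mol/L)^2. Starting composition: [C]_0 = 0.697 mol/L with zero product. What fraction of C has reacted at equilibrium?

Let X = conversion of C; extent ξ = 0.697·X mol/L.
Concentrations: [C] = 0.697 − 0.697X; [D] = 2.09X.
K_c = [D]^3 / ([C]).
Setting equal to 1.38 and solving for X on (0,1) gives X = 0.399.

X = 0.399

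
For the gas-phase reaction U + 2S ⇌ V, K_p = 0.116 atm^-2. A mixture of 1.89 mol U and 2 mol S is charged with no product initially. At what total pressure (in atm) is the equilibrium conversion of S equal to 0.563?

Take 2 mol S as basis and let X be its fractional conversion, so ξ = X.
At extent ξ: n_U = 1.89 − X; n_S = 2 − 2X; n_V = X.
n_T = Σnᵢ = 3.89 − 2X.
K_p = p_V / (p_U p_S^2) with p_i = (n_i/n_T)·P.
At X = 0.563: the mole-fraction product g(X) = Π y_i^ν_i = 4.243. Since K_p = g(X)·P^{-2}, P = (g/K_p)^(1/2) = (4.243/0.116)^(1/2) = 6.05 atm.

P = 6.05 atm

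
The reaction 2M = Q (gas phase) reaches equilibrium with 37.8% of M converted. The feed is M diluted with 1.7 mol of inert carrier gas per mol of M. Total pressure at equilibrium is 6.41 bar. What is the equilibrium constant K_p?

K_p = 0.191 bar^-1

Basis: 1 mol M initially; let X = conversion of M. Extent ξ = 0.5X.
Moles: n_M = 1 − X; n_Q = 0.5X; n_I = 1.7 (inert).
n_T = Σnᵢ = 2.7 − 0.5X.
At X = 0.378: n_M = 0.622, n_Q = 0.189, n_T = 2.51.
p_i = (n_i/n_T)·P. K_p = p_Q / (p_M^2) = 0.191 bar^-1.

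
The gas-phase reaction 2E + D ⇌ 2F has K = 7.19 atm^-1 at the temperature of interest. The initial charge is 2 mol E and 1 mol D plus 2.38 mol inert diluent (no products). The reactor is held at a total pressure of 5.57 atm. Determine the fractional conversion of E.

X = 0.637

Let X = conversion of E (basis 2 mol E); extent of reaction ξ = X.
Mole table: n_E = 2 − 2X; n_D = 1 − X; n_F = 2X; n_I = 2.38 (inert).
n_T = Σnᵢ = 5.38 − X.
Mole fractions y_i = n_i/n_T; K = p_F^2 / (p_E^2 p_D) with p_i = y_i·P.
This yields a degree-3 equation in X; solving on (0,1), X = 0.637.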